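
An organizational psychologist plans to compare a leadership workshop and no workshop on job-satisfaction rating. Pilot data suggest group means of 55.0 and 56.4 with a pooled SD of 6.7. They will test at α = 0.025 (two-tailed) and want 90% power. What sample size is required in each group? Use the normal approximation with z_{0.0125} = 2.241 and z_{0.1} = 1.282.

Cohen's d = |M₁ − M₂| / SD_pooled = |55.0 − 56.4| / 6.7 = 1.4 / 6.7 = 0.209.
For two independent groups with equal n: n = 2·((z_{α/2} + z_β) / d)².
z_{α/2} + z_β = 2.241 + 1.282 = 3.523.
n = 2 × (3.523 / 0.209)² = 2 × 16.856² = 2 × 284.14 = 568.3.
Round up to the next whole participant.

n = 569 per group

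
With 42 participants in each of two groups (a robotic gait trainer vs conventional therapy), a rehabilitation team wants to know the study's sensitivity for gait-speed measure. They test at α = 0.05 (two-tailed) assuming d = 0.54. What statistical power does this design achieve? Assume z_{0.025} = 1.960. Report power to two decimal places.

power ≈ 0.70

For two equal groups, power = Φ(d·√(n/2) − z_{α/2}).
d·√(n/2) = 0.54 × √(42/2) = 0.54 × 4.583 = 2.475.
z_β = 2.475 − 1.960 = 0.515.
Power = Φ(0.515) = 0.697.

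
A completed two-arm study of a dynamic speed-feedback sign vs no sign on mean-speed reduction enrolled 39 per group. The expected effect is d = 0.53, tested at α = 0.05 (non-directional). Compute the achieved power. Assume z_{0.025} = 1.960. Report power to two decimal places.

For two equal groups, power = Φ(d·√(n/2) − z_{α/2}).
d·√(n/2) = 0.53 × √(39/2) = 0.53 × 4.416 = 2.340.
z_β = 2.340 − 1.960 = 0.380.
Power = Φ(0.380) = 0.648.

power ≈ 0.65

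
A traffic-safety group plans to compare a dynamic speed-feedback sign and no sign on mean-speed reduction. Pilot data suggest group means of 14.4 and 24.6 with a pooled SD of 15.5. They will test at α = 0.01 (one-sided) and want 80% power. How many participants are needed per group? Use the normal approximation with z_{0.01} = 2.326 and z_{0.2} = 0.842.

Cohen's d = |M₁ − M₂| / SD_pooled = |14.4 − 24.6| / 15.5 = 10.2 / 15.5 = 0.658.
For two independent groups with equal n: n = 2·((z_{α} + z_β) / d)².
z_{α} + z_β = 2.326 + 0.842 = 3.168.
n = 2 × (3.168 / 0.658)² = 2 × 4.815² = 2 × 23.18 = 46.4.
Round up to the next whole participant.

n = 47 per group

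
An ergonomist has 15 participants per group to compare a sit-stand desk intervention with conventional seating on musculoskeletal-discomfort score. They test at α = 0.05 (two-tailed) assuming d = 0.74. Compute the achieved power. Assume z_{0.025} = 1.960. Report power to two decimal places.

power ≈ 0.53

For two equal groups, power = Φ(d·√(n/2) − z_{α/2}).
d·√(n/2) = 0.74 × √(15/2) = 0.74 × 2.739 = 2.027.
z_β = 2.027 − 1.960 = 0.067.
Power = Φ(0.067) = 0.527.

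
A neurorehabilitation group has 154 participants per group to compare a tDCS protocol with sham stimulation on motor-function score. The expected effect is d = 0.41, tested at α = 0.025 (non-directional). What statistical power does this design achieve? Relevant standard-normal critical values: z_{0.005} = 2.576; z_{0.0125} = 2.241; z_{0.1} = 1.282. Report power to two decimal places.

For two equal groups, power = Φ(d·√(n/2) − z_{α/2}).
d·√(n/2) = 0.41 × √(154/2) = 0.41 × 8.775 = 3.598.
z_β = 3.598 − 2.241 = 1.357.
Power = Φ(1.357) = 0.913.

power ≈ 0.91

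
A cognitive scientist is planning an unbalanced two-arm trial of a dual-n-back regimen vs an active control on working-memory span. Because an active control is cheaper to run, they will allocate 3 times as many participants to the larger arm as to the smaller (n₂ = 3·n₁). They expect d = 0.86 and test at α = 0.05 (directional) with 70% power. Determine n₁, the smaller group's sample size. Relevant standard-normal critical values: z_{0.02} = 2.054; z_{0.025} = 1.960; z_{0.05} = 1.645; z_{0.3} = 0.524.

n₁ = 9

With allocation ratio k = n₂/n₁ = 3, Var(x̄₁−x̄₂) = σ²(1/n₁ + 1/(k·n₁)) = σ²·(k+1)/(k·n₁).
So n₁ = (1 + 1/k)·((z_{α} + z_β)/d)² = 1.333 × (2.169/0.86)².
n₁ = 1.333 × 6.36 = 8.5.
Round up: n₁ = 9, giving n₂ = 3 × 9 = 27.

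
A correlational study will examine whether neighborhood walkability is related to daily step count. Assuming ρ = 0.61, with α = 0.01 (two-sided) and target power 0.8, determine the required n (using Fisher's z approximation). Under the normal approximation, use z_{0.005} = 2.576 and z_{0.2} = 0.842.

n = 27

Fisher's z: C = ½·ln((1+r)/(1−r)) = ½·ln(4.1282) = 0.7089.
n = ((z_{α/2} + z_β)/C)² + 3.
(2.576 + 0.842) / 0.7089 = 3.418 / 0.7089 = 4.822.
n = 4.822² + 3 = 23.25 + 3 = 26.2.
Round up.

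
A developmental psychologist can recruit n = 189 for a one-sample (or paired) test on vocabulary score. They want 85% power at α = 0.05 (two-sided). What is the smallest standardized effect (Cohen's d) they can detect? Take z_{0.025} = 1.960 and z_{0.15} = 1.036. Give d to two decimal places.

d_min ≈ 0.22

For a single sample (or paired design) of n = 189: d_min = (z_{α/2} + z_β)/√n.
z-sum = 1.960 + 1.036 = 2.996.
d_min = 2.996 / √189 = 2.996 / 13.748 = 0.218.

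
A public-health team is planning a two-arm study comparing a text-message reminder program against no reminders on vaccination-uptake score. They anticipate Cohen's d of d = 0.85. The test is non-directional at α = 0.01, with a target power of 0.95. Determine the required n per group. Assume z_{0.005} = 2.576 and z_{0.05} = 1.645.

n = 50 per group

For two independent groups with equal n: n = 2·((z_{α/2} + z_β) / d)².
z_{α/2} + z_β = 2.576 + 1.645 = 4.221.
n = 2 × (4.221 / 0.85)² = 2 × 4.966² = 2 × 24.66 = 49.3.
Round up to the next whole participant.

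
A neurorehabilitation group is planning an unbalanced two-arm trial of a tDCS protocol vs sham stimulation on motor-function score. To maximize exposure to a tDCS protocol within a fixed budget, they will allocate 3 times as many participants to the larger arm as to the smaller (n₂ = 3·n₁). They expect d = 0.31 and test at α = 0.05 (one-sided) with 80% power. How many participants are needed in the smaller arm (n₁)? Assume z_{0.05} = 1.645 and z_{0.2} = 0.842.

With allocation ratio k = n₂/n₁ = 3, Var(x̄₁−x̄₂) = σ²(1/n₁ + 1/(k·n₁)) = σ²·(k+1)/(k·n₁).
So n₁ = (1 + 1/k)·((z_{α} + z_β)/d)² = 1.333 × (2.487/0.31)².
n₁ = 1.333 × 64.36 = 85.8.
Round up: n₁ = 86, giving n₂ = 3 × 86 = 258.

n₁ = 86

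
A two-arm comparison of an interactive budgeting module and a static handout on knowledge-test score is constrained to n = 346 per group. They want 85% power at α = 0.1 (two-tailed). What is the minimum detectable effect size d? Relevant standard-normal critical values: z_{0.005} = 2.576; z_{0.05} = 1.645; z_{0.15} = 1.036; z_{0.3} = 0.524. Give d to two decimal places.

d_min ≈ 0.20

For two independent groups of n = 346 each: d_min = (z_{α/2} + z_β)·√(2/n).
z-sum = 1.645 + 1.036 = 2.681.
d_min = 2.681 × √(2/346) = 2.681 × 0.0760 = 0.204.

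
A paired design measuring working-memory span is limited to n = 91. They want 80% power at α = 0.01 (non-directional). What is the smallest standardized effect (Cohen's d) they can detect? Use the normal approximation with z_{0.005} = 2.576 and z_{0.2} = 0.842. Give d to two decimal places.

For a single sample (or paired design) of n = 91: d_min = (z_{α/2} + z_β)/√n.
z-sum = 2.576 + 0.842 = 3.418.
d_min = 3.418 / √91 = 3.418 / 9.539 = 0.358.

d_min ≈ 0.36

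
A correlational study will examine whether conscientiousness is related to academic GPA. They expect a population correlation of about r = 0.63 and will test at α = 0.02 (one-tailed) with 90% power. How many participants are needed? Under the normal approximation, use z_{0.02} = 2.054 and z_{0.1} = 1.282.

Fisher's z: C = ½·ln((1+r)/(1−r)) = ½·ln(4.4054) = 0.7414.
n = ((z_{α} + z_β)/C)² + 3.
(2.054 + 1.282) / 0.7414 = 3.336 / 0.7414 = 4.500.
n = 4.500² + 3 = 20.25 + 3 = 23.2.
Round up.

n = 24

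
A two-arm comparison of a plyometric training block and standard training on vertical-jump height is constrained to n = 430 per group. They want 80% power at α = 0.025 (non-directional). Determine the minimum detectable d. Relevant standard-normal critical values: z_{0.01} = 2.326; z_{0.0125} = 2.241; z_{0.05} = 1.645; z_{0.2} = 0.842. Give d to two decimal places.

For two independent groups of n = 430 each: d_min = (z_{α/2} + z_β)·√(2/n).
z-sum = 2.241 + 0.842 = 3.083.
d_min = 3.083 × √(2/430) = 3.083 × 0.0682 = 0.210.

d_min ≈ 0.21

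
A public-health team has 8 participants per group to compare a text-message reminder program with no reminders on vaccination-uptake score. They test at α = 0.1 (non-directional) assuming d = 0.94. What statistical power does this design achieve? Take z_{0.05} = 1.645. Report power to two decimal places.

For two equal groups, power = Φ(d·√(n/2) − z_{α/2}).
d·√(n/2) = 0.94 × √(8/2) = 0.94 × 2.000 = 1.880.
z_β = 1.880 − 1.645 = 0.235.
Power = Φ(0.235) = 0.593.

power ≈ 0.59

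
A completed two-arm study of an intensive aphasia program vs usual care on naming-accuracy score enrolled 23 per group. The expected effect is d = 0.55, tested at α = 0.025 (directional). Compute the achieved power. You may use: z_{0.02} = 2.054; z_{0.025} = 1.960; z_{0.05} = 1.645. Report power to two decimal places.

power ≈ 0.46

For two equal groups, power = Φ(d·√(n/2) − z_{α}).
d·√(n/2) = 0.55 × √(23/2) = 0.55 × 3.391 = 1.865.
z_β = 1.865 − 1.960 = -0.095.
Power = Φ(-0.095) = 0.462.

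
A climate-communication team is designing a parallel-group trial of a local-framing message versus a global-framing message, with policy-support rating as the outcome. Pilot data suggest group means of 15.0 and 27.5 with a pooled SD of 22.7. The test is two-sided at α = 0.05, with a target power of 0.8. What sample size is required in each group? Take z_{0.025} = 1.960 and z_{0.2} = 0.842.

n = 52 per group

Cohen's d = |M₁ − M₂| / SD_pooled = |15.0 − 27.5| / 22.7 = 12.5 / 22.7 = 0.551.
For two independent groups with equal n: n = 2·((z_{α/2} + z_β) / d)².
z_{α/2} + z_β = 1.960 + 0.842 = 2.802.
n = 2 × (2.802 / 0.551)² = 2 × 5.085² = 2 × 25.86 = 51.7.
Round up to the next whole participant.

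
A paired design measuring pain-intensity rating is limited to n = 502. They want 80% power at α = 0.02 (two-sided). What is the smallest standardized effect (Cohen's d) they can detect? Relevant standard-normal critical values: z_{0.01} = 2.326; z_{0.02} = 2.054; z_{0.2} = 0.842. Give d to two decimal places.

For a single sample (or paired design) of n = 502: d_min = (z_{α/2} + z_β)/√n.
z-sum = 2.326 + 0.842 = 3.168.
d_min = 3.168 / √502 = 3.168 / 22.405 = 0.141.

d_min ≈ 0.14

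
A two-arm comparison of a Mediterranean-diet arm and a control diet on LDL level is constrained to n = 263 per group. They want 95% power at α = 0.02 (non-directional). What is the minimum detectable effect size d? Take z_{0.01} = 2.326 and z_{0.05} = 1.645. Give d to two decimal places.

d_min ≈ 0.35

For two independent groups of n = 263 each: d_min = (z_{α/2} + z_β)·√(2/n).
z-sum = 2.326 + 1.645 = 3.971.
d_min = 3.971 × √(2/263) = 3.971 × 0.0872 = 0.346.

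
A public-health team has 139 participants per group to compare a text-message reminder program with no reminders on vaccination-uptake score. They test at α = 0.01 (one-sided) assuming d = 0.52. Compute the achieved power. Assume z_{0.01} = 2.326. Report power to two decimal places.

For two equal groups, power = Φ(d·√(n/2) − z_{α}).
d·√(n/2) = 0.52 × √(139/2) = 0.52 × 8.337 = 4.335.
z_β = 4.335 − 2.326 = 2.009.
Power = Φ(2.009) = 0.978.

power ≈ 0.98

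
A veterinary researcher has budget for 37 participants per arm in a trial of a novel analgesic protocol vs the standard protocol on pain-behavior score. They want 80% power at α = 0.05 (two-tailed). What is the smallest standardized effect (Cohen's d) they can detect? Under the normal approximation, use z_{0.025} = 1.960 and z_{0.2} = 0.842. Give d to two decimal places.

For two independent groups of n = 37 each: d_min = (z_{α/2} + z_β)·√(2/n).
z-sum = 1.960 + 0.842 = 2.802.
d_min = 2.802 × √(2/37) = 2.802 × 0.2325 = 0.651.

d_min ≈ 0.65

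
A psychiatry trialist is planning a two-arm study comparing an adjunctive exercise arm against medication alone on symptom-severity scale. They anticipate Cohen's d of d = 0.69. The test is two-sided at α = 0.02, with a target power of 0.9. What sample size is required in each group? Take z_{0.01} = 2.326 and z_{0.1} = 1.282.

n = 55 per group

For two independent groups with equal n: n = 2·((z_{α/2} + z_β) / d)².
z_{α/2} + z_β = 2.326 + 1.282 = 3.608.
n = 2 × (3.608 / 0.69)² = 2 × 5.229² = 2 × 27.34 = 54.7.
Round up to the next whole participant.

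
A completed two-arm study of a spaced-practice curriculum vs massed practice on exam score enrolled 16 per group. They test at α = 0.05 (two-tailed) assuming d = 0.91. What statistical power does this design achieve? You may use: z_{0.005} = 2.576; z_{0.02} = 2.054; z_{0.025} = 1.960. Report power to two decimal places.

For two equal groups, power = Φ(d·√(n/2) − z_{α/2}).
d·√(n/2) = 0.91 × √(16/2) = 0.91 × 2.828 = 2.574.
z_β = 2.574 − 1.960 = 0.614.
Power = Φ(0.614) = 0.730.

power ≈ 0.73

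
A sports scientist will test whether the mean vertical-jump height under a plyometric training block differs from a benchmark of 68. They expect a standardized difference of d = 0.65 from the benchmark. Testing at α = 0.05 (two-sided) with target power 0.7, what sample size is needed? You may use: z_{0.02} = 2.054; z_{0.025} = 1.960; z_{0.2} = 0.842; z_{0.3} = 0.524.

n = 15

For a one-sample test: n = ((z_{α/2} + z_β) / d)².
z_{α/2} + z_β = 1.960 + 0.524 = 2.484.
n = (2.484 / 0.65)² = 3.822² = 14.60.
Round up.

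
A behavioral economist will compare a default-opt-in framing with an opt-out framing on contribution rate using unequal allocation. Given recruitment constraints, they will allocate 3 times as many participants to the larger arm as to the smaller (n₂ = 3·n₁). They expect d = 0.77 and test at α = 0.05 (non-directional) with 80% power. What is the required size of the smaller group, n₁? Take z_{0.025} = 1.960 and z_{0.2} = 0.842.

n₁ = 18

With allocation ratio k = n₂/n₁ = 3, Var(x̄₁−x̄₂) = σ²(1/n₁ + 1/(k·n₁)) = σ²·(k+1)/(k·n₁).
So n₁ = (1 + 1/k)·((z_{α/2} + z_β)/d)² = 1.333 × (2.802/0.77)².
n₁ = 1.333 × 13.24 = 17.7.
Round up: n₁ = 18, giving n₂ = 3 × 18 = 54.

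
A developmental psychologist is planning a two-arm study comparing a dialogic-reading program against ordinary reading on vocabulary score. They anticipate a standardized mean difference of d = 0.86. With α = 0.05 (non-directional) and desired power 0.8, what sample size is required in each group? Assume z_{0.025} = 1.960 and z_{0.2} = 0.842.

For two independent groups with equal n: n = 2·((z_{α/2} + z_β) / d)².
z_{α/2} + z_β = 1.960 + 0.842 = 2.802.
n = 2 × (2.802 / 0.86)² = 2 × 3.258² = 2 × 10.62 = 21.2.
Round up to the next whole participant.

n = 22 per group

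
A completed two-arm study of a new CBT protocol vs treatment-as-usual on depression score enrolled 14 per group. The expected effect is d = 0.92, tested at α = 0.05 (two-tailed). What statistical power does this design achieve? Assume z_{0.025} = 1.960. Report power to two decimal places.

power ≈ 0.68

For two equal groups, power = Φ(d·√(n/2) − z_{α/2}).
d·√(n/2) = 0.92 × √(14/2) = 0.92 × 2.646 = 2.434.
z_β = 2.434 − 1.960 = 0.474.
Power = Φ(0.474) = 0.682.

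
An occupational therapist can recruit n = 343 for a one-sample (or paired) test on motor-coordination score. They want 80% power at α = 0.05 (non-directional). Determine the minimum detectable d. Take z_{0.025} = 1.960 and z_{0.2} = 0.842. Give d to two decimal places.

d_min ≈ 0.15

For a single sample (or paired design) of n = 343: d_min = (z_{α/2} + z_β)/√n.
z-sum = 1.960 + 0.842 = 2.802.
d_min = 2.802 / √343 = 2.802 / 18.520 = 0.151.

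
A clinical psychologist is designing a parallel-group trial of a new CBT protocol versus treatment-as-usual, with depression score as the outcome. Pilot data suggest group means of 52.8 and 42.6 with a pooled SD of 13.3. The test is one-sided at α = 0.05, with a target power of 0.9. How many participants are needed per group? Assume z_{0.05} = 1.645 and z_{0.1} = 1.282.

Cohen's d = |M₁ − M₂| / SD_pooled = |52.8 − 42.6| / 13.3 = 10.2 / 13.3 = 0.767.
For two independent groups with equal n: n = 2·((z_{α} + z_β) / d)².
z_{α} + z_β = 1.645 + 1.282 = 2.927.
n = 2 × (2.927 / 0.767)² = 2 × 3.816² = 2 × 14.56 = 29.1.
Round up to the next whole participant.

n = 30 per group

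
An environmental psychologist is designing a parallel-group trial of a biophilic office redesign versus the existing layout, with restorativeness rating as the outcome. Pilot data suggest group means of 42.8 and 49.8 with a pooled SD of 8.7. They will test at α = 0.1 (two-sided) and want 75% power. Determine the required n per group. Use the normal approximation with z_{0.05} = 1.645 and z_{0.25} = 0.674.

Cohen's d = |M₁ − M₂| / SD_pooled = |42.8 − 49.8| / 8.7 = 7.0 / 8.7 = 0.805.
For two independent groups with equal n: n = 2·((z_{α/2} + z_β) / d)².
z_{α/2} + z_β = 1.645 + 0.674 = 2.319.
n = 2 × (2.319 / 0.805)² = 2 × 2.881² = 2 × 8.30 = 16.6.
Round up to the next whole participant.

n = 17 per group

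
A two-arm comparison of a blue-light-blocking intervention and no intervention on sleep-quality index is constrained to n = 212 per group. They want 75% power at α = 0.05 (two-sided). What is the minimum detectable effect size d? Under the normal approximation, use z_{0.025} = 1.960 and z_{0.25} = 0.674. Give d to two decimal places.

For two independent groups of n = 212 each: d_min = (z_{α/2} + z_β)·√(2/n).
z-sum = 1.960 + 0.674 = 2.634.
d_min = 2.634 × √(2/212) = 2.634 × 0.0971 = 0.256.

d_min ≈ 0.26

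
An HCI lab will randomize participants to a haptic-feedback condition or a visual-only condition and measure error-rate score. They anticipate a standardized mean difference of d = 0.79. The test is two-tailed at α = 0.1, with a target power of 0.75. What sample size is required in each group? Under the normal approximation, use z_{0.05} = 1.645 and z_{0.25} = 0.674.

For two independent groups with equal n: n = 2·((z_{α/2} + z_β) / d)².
z_{α/2} + z_β = 1.645 + 0.674 = 2.319.
n = 2 × (2.319 / 0.79)² = 2 × 2.935² = 2 × 8.62 = 17.2.
Round up to the next whole participant.

n = 18 per group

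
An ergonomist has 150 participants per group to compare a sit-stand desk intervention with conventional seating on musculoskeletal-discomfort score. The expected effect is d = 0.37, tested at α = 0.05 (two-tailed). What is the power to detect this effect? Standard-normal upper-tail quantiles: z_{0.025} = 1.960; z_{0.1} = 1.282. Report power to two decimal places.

For two equal groups, power = Φ(d·√(n/2) − z_{α/2}).
d·√(n/2) = 0.37 × √(150/2) = 0.37 × 8.660 = 3.204.
z_β = 3.204 − 1.960 = 1.244.
Power = Φ(1.244) = 0.893.

power ≈ 0.89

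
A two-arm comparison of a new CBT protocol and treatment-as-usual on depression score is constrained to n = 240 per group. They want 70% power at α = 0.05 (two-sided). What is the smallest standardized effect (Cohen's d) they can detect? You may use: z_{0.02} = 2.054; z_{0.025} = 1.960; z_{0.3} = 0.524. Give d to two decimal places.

For two independent groups of n = 240 each: d_min = (z_{α/2} + z_β)·√(2/n).
z-sum = 1.960 + 0.524 = 2.484.
d_min = 2.484 × √(2/240) = 2.484 × 0.0913 = 0.227.

d_min ≈ 0.23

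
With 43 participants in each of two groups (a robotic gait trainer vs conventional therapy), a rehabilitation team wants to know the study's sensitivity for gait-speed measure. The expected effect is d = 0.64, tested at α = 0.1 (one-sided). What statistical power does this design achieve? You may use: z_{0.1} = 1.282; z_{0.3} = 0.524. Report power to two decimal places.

For two equal groups, power = Φ(d·√(n/2) − z_{α}).
d·√(n/2) = 0.64 × √(43/2) = 0.64 × 4.637 = 2.968.
z_β = 2.968 − 1.282 = 1.686.
Power = Φ(1.686) = 0.954.

power ≈ 0.95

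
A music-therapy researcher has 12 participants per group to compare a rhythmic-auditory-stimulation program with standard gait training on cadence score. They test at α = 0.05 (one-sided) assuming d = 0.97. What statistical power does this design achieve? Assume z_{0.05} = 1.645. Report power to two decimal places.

power ≈ 0.77

For two equal groups, power = Φ(d·√(n/2) − z_{α}).
d·√(n/2) = 0.97 × √(12/2) = 0.97 × 2.449 = 2.376.
z_β = 2.376 − 1.645 = 0.731.
Power = Φ(0.731) = 0.768.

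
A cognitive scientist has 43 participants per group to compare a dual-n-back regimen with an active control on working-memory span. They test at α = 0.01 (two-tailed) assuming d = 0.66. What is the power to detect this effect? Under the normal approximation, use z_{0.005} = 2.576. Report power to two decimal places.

power ≈ 0.69

For two equal groups, power = Φ(d·√(n/2) − z_{α/2}).
d·√(n/2) = 0.66 × √(43/2) = 0.66 × 4.637 = 3.060.
z_β = 3.060 − 2.576 = 0.484.
Power = Φ(0.484) = 0.686.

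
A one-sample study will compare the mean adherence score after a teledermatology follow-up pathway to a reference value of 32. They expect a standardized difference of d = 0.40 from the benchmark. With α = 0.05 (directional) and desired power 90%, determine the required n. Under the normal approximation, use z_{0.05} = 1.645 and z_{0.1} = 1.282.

For a one-sample test: n = ((z_{α} + z_β) / d)².
z_{α} + z_β = 1.645 + 1.282 = 2.927.
n = (2.927 / 0.40)² = 7.317² = 53.55.
Round up.

n = 54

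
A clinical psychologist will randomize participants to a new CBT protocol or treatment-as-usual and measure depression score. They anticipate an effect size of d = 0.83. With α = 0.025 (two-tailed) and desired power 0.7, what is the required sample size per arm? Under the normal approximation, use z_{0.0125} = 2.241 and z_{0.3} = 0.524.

n = 23 per group

For two independent groups with equal n: n = 2·((z_{α/2} + z_β) / d)².
z_{α/2} + z_β = 2.241 + 0.524 = 2.765.
n = 2 × (2.765 / 0.83)² = 2 × 3.331² = 2 × 11.10 = 22.2.
Round up to the next whole participant.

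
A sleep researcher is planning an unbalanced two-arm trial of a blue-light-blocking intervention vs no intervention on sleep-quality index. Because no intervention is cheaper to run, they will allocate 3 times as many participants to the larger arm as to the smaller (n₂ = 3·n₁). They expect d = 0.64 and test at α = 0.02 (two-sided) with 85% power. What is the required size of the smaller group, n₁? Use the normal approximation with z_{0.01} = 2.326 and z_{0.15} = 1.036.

n₁ = 37

With allocation ratio k = n₂/n₁ = 3, Var(x̄₁−x̄₂) = σ²(1/n₁ + 1/(k·n₁)) = σ²·(k+1)/(k·n₁).
So n₁ = (1 + 1/k)·((z_{α/2} + z_β)/d)² = 1.333 × (3.362/0.64)².
n₁ = 1.333 × 27.60 = 36.8.
Round up: n₁ = 37, giving n₂ = 3 × 37 = 111.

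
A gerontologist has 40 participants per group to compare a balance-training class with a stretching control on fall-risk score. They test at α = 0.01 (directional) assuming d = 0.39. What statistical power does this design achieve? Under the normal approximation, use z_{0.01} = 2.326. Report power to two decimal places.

power ≈ 0.28

For two equal groups, power = Φ(d·√(n/2) − z_{α}).
d·√(n/2) = 0.39 × √(40/2) = 0.39 × 4.472 = 1.744.
z_β = 1.744 − 2.326 = -0.582.
Power = Φ(-0.582) = 0.280.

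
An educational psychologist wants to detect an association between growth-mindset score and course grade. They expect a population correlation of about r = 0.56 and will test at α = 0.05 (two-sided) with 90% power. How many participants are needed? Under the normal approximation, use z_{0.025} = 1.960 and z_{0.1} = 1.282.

n = 30

Fisher's z: C = ½·ln((1+r)/(1−r)) = ½·ln(3.5455) = 0.6328.
n = ((z_{α/2} + z_β)/C)² + 3.
(1.960 + 1.282) / 0.6328 = 3.242 / 0.6328 = 5.123.
n = 5.123² + 3 = 26.25 + 3 = 29.2.
Round up.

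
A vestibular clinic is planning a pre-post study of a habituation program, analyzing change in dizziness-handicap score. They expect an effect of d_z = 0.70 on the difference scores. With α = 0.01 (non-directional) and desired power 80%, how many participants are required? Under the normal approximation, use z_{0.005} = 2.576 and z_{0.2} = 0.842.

n = 24 pairs

For a paired (one-sample on differences) test: n = ((z_{α/2} + z_β) / d)².
z_{α/2} + z_β = 2.576 + 0.842 = 3.418.
n = (3.418 / 0.70)² = 4.883² = 23.84.
Round up.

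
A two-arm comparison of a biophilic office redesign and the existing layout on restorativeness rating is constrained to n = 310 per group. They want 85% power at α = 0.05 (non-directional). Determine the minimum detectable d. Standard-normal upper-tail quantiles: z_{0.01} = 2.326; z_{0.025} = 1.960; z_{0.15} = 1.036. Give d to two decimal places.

d_min ≈ 0.24

For two independent groups of n = 310 each: d_min = (z_{α/2} + z_β)·√(2/n).
z-sum = 1.960 + 1.036 = 2.996.
d_min = 2.996 × √(2/310) = 2.996 × 0.0803 = 0.241.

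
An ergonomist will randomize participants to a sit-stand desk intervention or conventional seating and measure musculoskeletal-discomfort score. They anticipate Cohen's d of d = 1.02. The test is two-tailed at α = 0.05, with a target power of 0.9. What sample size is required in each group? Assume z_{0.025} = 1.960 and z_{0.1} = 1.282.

n = 21 per group

For two independent groups with equal n: n = 2·((z_{α/2} + z_β) / d)².
z_{α/2} + z_β = 1.960 + 1.282 = 3.242.
n = 2 × (3.242 / 1.02)² = 2 × 3.178² = 2 × 10.10 = 20.2.
Round up to the next whole participant.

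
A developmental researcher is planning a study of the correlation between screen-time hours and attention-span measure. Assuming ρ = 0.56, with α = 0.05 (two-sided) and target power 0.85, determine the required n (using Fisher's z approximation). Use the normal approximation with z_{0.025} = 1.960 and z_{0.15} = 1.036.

n = 26

Fisher's z: C = ½·ln((1+r)/(1−r)) = ½·ln(3.5455) = 0.6328.
n = ((z_{α/2} + z_β)/C)² + 3.
(1.960 + 1.036) / 0.6328 = 2.996 / 0.6328 = 4.735.
n = 4.735² + 3 = 22.42 + 3 = 25.4.
Round up.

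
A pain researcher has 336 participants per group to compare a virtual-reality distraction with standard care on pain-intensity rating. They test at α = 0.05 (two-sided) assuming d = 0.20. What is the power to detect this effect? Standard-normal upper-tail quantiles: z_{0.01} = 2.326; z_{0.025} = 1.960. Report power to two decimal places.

power ≈ 0.74

For two equal groups, power = Φ(d·√(n/2) − z_{α/2}).
d·√(n/2) = 0.20 × √(336/2) = 0.20 × 12.961 = 2.592.
z_β = 2.592 − 1.960 = 0.632.
Power = Φ(0.632) = 0.736.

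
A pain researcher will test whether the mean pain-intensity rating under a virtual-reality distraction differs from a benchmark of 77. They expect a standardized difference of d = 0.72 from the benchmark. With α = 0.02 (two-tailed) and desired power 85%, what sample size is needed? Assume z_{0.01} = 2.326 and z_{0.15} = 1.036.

n = 22

For a one-sample test: n = ((z_{α/2} + z_β) / d)².
z_{α/2} + z_β = 2.326 + 1.036 = 3.362.
n = (3.362 / 0.72)² = 4.669² = 21.80.
Round up.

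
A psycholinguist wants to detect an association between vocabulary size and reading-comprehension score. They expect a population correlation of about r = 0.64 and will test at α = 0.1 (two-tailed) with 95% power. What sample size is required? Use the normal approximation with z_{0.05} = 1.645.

Fisher's z: C = ½·ln((1+r)/(1−r)) = ½·ln(4.5556) = 0.7582.
n = ((z_{α/2} + z_β)/C)² + 3.
(1.645 + 1.645) / 0.7582 = 3.290 / 0.7582 = 4.339.
n = 4.339² + 3 = 18.83 + 3 = 21.8.
Round up.

n = 22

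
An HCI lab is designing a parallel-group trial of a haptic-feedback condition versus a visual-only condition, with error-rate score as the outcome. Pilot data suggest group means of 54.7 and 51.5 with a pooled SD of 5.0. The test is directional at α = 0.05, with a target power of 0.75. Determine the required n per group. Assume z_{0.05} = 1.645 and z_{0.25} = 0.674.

n = 27 per group

Cohen's d = |M₁ − M₂| / SD_pooled = |54.7 − 51.5| / 5.0 = 3.2 / 5.0 = 0.640.
For two independent groups with equal n: n = 2·((z_{α} + z_β) / d)².
z_{α} + z_β = 1.645 + 0.674 = 2.319.
n = 2 × (2.319 / 0.640)² = 2 × 3.623² = 2 × 13.13 = 26.3.
Round up to the next whole participant.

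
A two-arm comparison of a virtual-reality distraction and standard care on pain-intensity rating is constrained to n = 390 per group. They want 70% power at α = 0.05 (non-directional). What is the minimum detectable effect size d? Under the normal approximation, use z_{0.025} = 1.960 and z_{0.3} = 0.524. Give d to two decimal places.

For two independent groups of n = 390 each: d_min = (z_{α/2} + z_β)·√(2/n).
z-sum = 1.960 + 0.524 = 2.484.
d_min = 2.484 × √(2/390) = 2.484 × 0.0716 = 0.178.

d_min ≈ 0.18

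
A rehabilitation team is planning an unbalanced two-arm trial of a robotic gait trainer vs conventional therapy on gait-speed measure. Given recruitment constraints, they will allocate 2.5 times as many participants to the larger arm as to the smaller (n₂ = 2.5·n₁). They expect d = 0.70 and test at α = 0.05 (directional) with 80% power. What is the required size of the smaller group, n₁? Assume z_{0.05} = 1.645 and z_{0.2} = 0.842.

With allocation ratio k = n₂/n₁ = 2.5, Var(x̄₁−x̄₂) = σ²(1/n₁ + 1/(k·n₁)) = σ²·(k+1)/(k·n₁).
So n₁ = (1 + 1/k)·((z_{α} + z_β)/d)² = 1.400 × (2.487/0.70)².
n₁ = 1.400 × 12.62 = 17.7.
Round up: n₁ = 18, giving n₂ = 2.5 × 18 = 45.

n₁ = 18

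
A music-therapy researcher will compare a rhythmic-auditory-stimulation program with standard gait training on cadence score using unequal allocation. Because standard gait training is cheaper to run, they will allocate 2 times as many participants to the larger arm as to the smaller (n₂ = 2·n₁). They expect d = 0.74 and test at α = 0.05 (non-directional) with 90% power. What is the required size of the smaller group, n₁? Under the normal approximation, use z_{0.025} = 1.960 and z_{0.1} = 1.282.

n₁ = 29

With allocation ratio k = n₂/n₁ = 2, Var(x̄₁−x̄₂) = σ²(1/n₁ + 1/(k·n₁)) = σ²·(k+1)/(k·n₁).
So n₁ = (1 + 1/k)·((z_{α/2} + z_β)/d)² = 1.500 × (3.242/0.74)².
n₁ = 1.500 × 19.19 = 28.8.
Round up: n₁ = 29, giving n₂ = 2 × 29 = 58.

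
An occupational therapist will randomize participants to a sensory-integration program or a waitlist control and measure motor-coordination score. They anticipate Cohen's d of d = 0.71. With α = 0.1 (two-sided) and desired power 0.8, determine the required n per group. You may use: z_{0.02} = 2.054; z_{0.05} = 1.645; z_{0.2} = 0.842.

n = 25 per group

For two independent groups with equal n: n = 2·((z_{α/2} + z_β) / d)².
z_{α/2} + z_β = 1.645 + 0.842 = 2.487.
n = 2 × (2.487 / 0.71)² = 2 × 3.503² = 2 × 12.27 = 24.5.
Round up to the next whole participant.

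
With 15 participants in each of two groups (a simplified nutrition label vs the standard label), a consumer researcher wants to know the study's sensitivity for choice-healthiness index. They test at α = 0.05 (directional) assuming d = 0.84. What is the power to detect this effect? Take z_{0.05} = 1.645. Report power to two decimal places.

For two equal groups, power = Φ(d·√(n/2) − z_{α}).
d·√(n/2) = 0.84 × √(15/2) = 0.84 × 2.739 = 2.300.
z_β = 2.300 − 1.645 = 0.655.
Power = Φ(0.655) = 0.744.

power ≈ 0.74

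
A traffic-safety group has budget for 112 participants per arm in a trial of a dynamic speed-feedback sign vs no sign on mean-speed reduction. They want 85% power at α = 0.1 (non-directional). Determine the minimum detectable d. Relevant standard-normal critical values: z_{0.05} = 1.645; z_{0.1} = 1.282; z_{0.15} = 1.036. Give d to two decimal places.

d_min ≈ 0.36

For two independent groups of n = 112 each: d_min = (z_{α/2} + z_β)·√(2/n).
z-sum = 1.645 + 1.036 = 2.681.
d_min = 2.681 × √(2/112) = 2.681 × 0.1336 = 0.358.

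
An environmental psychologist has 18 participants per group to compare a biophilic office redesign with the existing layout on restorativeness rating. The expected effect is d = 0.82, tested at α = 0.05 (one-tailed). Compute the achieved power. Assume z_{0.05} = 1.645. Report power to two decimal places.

For two equal groups, power = Φ(d·√(n/2) − z_{α}).
d·√(n/2) = 0.82 × √(18/2) = 0.82 × 3.000 = 2.460.
z_β = 2.460 − 1.645 = 0.815.
Power = Φ(0.815) = 0.792.

power ≈ 0.79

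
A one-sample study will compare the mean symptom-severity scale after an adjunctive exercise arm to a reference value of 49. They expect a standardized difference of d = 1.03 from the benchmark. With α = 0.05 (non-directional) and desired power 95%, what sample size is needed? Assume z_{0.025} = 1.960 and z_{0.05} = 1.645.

For a one-sample test: n = ((z_{α/2} + z_β) / d)².
z_{α/2} + z_β = 1.960 + 1.645 = 3.605.
n = (3.605 / 1.03)² = 3.500² = 12.25.
Round up.

n = 13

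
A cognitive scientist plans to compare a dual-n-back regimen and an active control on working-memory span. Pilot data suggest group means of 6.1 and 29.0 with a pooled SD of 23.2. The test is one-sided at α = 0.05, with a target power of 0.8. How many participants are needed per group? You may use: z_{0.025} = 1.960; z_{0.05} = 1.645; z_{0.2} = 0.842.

Cohen's d = |M₁ − M₂| / SD_pooled = |6.1 − 29.0| / 23.2 = 22.9 / 23.2 = 0.987.
For two independent groups with equal n: n = 2·((z_{α} + z_β) / d)².
z_{α} + z_β = 1.645 + 0.842 = 2.487.
n = 2 × (2.487 / 0.987)² = 2 × 2.520² = 2 × 6.35 = 12.7.
Round up to the next whole participant.

n = 13 per group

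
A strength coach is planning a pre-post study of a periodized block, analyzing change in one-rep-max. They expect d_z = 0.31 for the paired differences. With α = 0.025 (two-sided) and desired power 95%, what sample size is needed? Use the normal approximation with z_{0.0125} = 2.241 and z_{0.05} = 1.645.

For a paired (one-sample on differences) test: n = ((z_{α/2} + z_β) / d)².
z_{α/2} + z_β = 2.241 + 1.645 = 3.886.
n = (3.886 / 0.31)² = 12.535² = 157.14.
Round up.

n = 158 pairs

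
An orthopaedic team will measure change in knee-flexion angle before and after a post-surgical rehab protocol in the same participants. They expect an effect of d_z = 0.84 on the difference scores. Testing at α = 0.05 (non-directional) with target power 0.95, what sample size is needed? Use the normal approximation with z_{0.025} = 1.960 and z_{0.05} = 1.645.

n = 19 pairs

For a paired (one-sample on differences) test: n = ((z_{α/2} + z_β) / d)².
z_{α/2} + z_β = 1.960 + 1.645 = 3.605.
n = (3.605 / 0.84)² = 4.292² = 18.42.
Round up.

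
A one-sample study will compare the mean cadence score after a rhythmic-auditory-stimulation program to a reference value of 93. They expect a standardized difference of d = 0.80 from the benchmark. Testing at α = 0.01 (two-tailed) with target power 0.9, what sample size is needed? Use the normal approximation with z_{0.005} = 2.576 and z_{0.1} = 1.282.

n = 24

For a one-sample test: n = ((z_{α/2} + z_β) / d)².
z_{α/2} + z_β = 2.576 + 1.282 = 3.858.
n = (3.858 / 0.80)² = 4.822² = 23.26.
Round up.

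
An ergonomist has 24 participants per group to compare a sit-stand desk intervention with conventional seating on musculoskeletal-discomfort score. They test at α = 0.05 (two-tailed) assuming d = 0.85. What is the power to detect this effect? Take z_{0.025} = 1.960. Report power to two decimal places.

power ≈ 0.84

For two equal groups, power = Φ(d·√(n/2) − z_{α/2}).
d·√(n/2) = 0.85 × √(24/2) = 0.85 × 3.464 = 2.944.
z_β = 2.944 − 1.960 = 0.984.
Power = Φ(0.984) = 0.838.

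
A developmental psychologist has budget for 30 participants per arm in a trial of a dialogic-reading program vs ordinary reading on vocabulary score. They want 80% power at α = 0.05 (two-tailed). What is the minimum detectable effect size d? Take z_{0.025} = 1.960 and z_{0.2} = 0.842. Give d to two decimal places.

For two independent groups of n = 30 each: d_min = (z_{α/2} + z_β)·√(2/n).
z-sum = 1.960 + 0.842 = 2.802.
d_min = 2.802 × √(2/30) = 2.802 × 0.2582 = 0.723.

d_min ≈ 0.72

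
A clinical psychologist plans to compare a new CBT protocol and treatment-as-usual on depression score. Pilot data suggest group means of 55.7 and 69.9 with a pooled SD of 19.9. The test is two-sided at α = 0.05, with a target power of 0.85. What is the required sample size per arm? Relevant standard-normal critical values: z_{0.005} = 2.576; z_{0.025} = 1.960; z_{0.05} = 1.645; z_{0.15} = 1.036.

n = 36 per group

Cohen's d = |M₁ − M₂| / SD_pooled = |55.7 − 69.9| / 19.9 = 14.2 / 19.9 = 0.714.
For two independent groups with equal n: n = 2·((z_{α/2} + z_β) / d)².
z_{α/2} + z_β = 1.960 + 1.036 = 2.996.
n = 2 × (2.996 / 0.714)² = 2 × 4.196² = 2 × 17.61 = 35.2.
Round up to the next whole participant.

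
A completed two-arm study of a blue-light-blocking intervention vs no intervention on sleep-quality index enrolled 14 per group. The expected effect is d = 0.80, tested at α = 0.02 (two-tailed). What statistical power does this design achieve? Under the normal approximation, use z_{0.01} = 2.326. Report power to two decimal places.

For two equal groups, power = Φ(d·√(n/2) − z_{α/2}).
d·√(n/2) = 0.80 × √(14/2) = 0.80 × 2.646 = 2.117.
z_β = 2.117 − 2.326 = -0.209.
Power = Φ(-0.209) = 0.417.

power ≈ 0.42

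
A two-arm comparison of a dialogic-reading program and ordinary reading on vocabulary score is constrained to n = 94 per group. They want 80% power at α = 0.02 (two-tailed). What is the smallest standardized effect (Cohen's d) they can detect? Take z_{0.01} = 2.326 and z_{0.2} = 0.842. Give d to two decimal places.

d_min ≈ 0.46

For two independent groups of n = 94 each: d_min = (z_{α/2} + z_β)·√(2/n).
z-sum = 2.326 + 0.842 = 3.168.
d_min = 3.168 × √(2/94) = 3.168 × 0.1459 = 0.462.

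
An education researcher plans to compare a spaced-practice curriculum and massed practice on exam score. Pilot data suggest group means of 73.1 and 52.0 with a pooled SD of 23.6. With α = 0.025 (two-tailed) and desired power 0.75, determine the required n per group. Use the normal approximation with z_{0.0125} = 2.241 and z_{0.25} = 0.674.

Cohen's d = |M₁ − M₂| / SD_pooled = |73.1 − 52.0| / 23.6 = 21.1 / 23.6 = 0.894.
For two independent groups with equal n: n = 2·((z_{α/2} + z_β) / d)².
z_{α/2} + z_β = 2.241 + 0.674 = 2.915.
n = 2 × (2.915 / 0.894)² = 2 × 3.261² = 2 × 10.63 = 21.3.
Round up to the next whole participant.

n = 22 per group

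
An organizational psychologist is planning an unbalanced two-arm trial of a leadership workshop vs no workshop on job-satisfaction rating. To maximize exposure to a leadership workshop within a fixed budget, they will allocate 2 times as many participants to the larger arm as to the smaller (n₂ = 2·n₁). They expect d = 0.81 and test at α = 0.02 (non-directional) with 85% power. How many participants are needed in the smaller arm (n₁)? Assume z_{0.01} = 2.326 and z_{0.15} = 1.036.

With allocation ratio k = n₂/n₁ = 2, Var(x̄₁−x̄₂) = σ²(1/n₁ + 1/(k·n₁)) = σ²·(k+1)/(k·n₁).
So n₁ = (1 + 1/k)·((z_{α/2} + z_β)/d)² = 1.500 × (3.362/0.81)².
n₁ = 1.500 × 17.23 = 25.8.
Round up: n₁ = 26, giving n₂ = 2 × 26 = 52.

n₁ = 26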